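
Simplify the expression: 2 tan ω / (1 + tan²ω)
2 tan ω / (1 + tan²ω) = sin(2ω) (using Double angle)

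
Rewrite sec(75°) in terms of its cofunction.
sec(75°) = csc(90° - 75°) = csc(15°)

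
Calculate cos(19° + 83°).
cos(19° + 83°) = cos 19° cos 83° - sin 19° sin 83° = -0.2079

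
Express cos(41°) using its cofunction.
cos(41°) = sin(90° - 41°) = sin(49°)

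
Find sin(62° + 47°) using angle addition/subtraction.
sin(62° + 47°) = sin 62° cos 47° + cos 62° sin 47° = 0.9455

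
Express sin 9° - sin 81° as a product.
sin 9° - sin 81° = 2 cos(45°) sin(-36°)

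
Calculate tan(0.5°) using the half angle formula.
tan(0.5°) = sin 1° / (1 + cos 1°) = 0.008727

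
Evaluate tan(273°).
tan(273°) = -19.08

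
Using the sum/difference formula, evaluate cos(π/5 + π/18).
cos(π/5 + π/18) = cos π/5 cos π/18 - sin π/5 sin π/18 = 0.6947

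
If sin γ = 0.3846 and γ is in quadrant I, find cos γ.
cos γ = 0.9231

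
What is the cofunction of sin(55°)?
sin(55°) = cos(90° - 55°) = cos(35°)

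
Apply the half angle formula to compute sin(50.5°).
sin(50.5°) = √((1 - cos 101°)/2) = 0.7716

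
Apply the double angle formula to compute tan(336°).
tan(336°) = 2 tan 168° / (1 - tan²168°) = -0.4452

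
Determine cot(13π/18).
cot(13π/18) = -0.8391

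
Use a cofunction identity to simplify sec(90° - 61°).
sec(90° - 61°) = csc(61°)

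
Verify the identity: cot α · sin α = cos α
LHS = (cos α/sin α) · sin α = cos α = RHS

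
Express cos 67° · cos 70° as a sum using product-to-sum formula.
cos 67° cos 70° = (1/2)[cos(67°-70°) + cos(67°+70°)]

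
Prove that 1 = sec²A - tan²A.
RHS = 1/cos²A - sin²A/cos²A = (1 - sin²A)/cos²A = cos²A/cos²A = 1 = LHS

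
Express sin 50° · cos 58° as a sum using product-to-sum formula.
sin 50° cos 58° = (1/2)[sin(50°+58°) + sin(50°-58°)]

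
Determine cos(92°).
cos(92°) = -0.0349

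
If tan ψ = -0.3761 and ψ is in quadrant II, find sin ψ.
sin ψ = 0.352 (using tan²ψ + 1 = sec²ψ)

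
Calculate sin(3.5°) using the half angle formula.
sin(3.5°) = √((1 - cos 7°)/2) = 0.06105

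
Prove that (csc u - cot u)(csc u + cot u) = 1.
LHS = csc²u - cot²u = (1 + cot²u) - cot²u = 1 = RHS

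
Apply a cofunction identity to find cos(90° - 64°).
cos(90° - 64°) = sin(64°) = 0.8988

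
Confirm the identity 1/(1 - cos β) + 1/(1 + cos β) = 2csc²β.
LHS = [(1 + cos β) + (1 - cos β)] / [(1 - cos β)(1 + cos β)] = 2/(1 - cos²β) = 2/sin²β = 2csc²β = RHS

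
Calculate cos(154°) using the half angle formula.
cos(154°) = -√((1 + cos 308°)/2) = -0.8988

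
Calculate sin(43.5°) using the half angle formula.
sin(43.5°) = √((1 - cos 87°)/2) = 0.6884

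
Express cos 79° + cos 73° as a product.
cos 79° + cos 73° = 2 cos(76°) cos(3°)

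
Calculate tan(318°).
tan(318°) = -0.9004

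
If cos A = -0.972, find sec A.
sec A = 1/cos A = -1.029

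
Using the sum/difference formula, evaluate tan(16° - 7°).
tan(16° - 7°) = (tan 16° - tan 7°)/(1 + tan 16° tan 7°) = 0.1584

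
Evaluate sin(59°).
sin(59°) = 0.8572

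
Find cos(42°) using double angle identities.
cos(42°) = 1 - 2sin²21° = 0.7431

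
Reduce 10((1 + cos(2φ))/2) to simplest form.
10((1 + cos(2φ))/2) = 10(cos²φ) (using Power reduction)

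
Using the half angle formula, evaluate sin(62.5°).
sin(62.5°) = √((1 - cos 125°)/2) = 0.887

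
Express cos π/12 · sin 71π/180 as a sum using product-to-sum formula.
cos π/12 sin 71π/180 = (1/2)[sin(π/12+71π/180) - sin(π/12-71π/180)]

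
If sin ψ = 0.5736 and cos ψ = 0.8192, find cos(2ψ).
cos(2ψ) = cos²ψ - sin²ψ = 0.3421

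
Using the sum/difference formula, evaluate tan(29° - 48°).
tan(29° - 48°) = (tan 29° - tan 48°)/(1 + tan 29° tan 48°) = -0.3443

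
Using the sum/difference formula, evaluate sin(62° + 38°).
sin(62° + 38°) = sin 62° cos 38° + cos 62° sin 38° = 0.9848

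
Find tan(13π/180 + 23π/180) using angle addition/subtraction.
tan(13π/180 + 23π/180) = (tan 13π/180 + tan 23π/180)/(1 - tan 13π/180 tan 23π/180) = 0.7265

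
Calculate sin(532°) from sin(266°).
sin(532°) = 2 sin 266° cos 266° = 0.1392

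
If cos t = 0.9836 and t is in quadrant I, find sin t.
sin t = 0.1804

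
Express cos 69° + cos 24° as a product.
cos 69° + cos 24° = 2 cos(46.5°) cos(22.5°)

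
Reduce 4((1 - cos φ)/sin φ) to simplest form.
4((1 - cos φ)/sin φ) = 4(tan(φ/2)) (using Half angle)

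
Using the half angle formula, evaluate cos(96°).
cos(96°) = -√((1 + cos 192°)/2) = -0.1045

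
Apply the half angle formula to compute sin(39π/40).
sin(39π/40) = √((1 - cos 39π/20)/2) = 0.07846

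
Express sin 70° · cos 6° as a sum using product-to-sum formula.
sin 70° cos 6° = (1/2)[sin(70°+6°) + sin(70°-6°)]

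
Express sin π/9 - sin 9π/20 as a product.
sin π/9 - sin 9π/20 = 2 cos(101π/360) sin(-61π/360)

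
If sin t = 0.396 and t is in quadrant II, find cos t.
cos t = -0.9183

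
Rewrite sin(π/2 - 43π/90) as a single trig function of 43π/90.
sin(π/2 - 43π/90) = cos(43π/90)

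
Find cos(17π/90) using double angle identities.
cos(17π/90) = cos²17π/180 - sin²17π/180 = 0.829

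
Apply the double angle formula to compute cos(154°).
cos(154°) = cos²77° - sin²77° = -0.8988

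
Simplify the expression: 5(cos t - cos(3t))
5(cos t - cos(3t)) = 5(2 sin(2t) sin t) (using Sum-to-product)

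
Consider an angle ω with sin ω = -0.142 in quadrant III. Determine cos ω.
cos ω = ±√(1 - sin²ω) = -0.9899 (negative in QIII)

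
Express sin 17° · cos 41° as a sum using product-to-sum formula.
sin 17° cos 41° = (1/2)[sin(17°+41°) + sin(17°-41°)]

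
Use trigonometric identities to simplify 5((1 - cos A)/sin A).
5((1 - cos A)/sin A) = 5(tan(A/2)) (using Half angle)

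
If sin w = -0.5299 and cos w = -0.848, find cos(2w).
cos(2w) = cos²w - sin²w = 0.4383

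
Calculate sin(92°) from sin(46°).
sin(92°) = 2 sin 46° cos 46° = 0.9994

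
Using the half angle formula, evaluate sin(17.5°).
sin(17.5°) = √((1 - cos 35°)/2) = 0.3007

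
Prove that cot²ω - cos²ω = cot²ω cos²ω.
LHS = cos²ω/sin²ω - cos²ω = cos²ω(1/sin²ω - 1) = cos²ω · (1 - sin²ω)/sin²ω = cos²ω · cos²ω/sin²ω = cos²ω · cot²ω = RHS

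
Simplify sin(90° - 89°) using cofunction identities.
sin(90° - 89°) = cos(89°)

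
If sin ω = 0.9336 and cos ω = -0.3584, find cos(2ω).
cos(2ω) = cos²ω - sin²ω = -0.7432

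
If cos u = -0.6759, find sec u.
sec u = 1/cos u = -1.48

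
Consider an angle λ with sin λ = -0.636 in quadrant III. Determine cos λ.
cos λ = ±√(1 - sin²λ) = -0.7717 (negative in QIII)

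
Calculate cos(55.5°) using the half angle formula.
cos(55.5°) = √((1 + cos 111°)/2) = 0.5664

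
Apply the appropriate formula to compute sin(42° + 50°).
sin(42° + 50°) = sin 42° cos 50° + cos 42° sin 50° = 0.9994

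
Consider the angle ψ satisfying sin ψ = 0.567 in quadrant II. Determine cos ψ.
cos ψ = ±√(1 - sin²ψ) = -0.8237 (negative in QII)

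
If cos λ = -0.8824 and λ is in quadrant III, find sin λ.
sin λ = -0.4705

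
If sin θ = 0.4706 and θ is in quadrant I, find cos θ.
cos θ = 0.8823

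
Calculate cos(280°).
cos(280°) = 0.1736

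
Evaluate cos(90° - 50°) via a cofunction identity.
cos(90° - 50°) = sin(50°) = 0.766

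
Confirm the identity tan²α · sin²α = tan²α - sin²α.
RHS = sin²α/cos²α - sin²α = sin²α(1/cos²α - 1) = sin²α · (1 - cos²α)/cos²α = sin²α · sin²α/cos²α = sin²α · tan²α = LHS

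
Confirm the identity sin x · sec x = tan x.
LHS = sin x · (1/cos x) = sin x/cos x = tan x = RHS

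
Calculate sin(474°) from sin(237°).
sin(474°) = 2 sin 237° cos 237° = 0.9135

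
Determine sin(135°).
sin(135°) = √2/2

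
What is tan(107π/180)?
tan(107π/180) = -3.271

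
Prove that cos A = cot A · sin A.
RHS = (cos A/sin A) · sin A = cos A = LHS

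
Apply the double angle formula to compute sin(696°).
sin(696°) = 2 sin 348° cos 348° = -0.4067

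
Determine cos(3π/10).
cos(3π/10) = 0.5878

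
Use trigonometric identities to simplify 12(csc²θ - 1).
12(csc²θ - 1) = 12(cot²θ) (using Pythagorean identity)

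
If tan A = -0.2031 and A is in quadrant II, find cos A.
cos A = -0.98 (using tan²A + 1 = sec²A)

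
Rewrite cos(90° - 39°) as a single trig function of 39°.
cos(90° - 39°) = sin(39°)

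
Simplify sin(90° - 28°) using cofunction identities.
sin(90° - 28°) = cos(28°)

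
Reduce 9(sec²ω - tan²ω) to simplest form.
9(sec²ω - tan²ω) = 9 (using Pythagorean identity)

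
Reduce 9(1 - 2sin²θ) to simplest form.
9(1 - 2sin²θ) = 9(cos(2θ)) (using Double angle)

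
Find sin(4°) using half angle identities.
sin(4°) = √((1 - cos 8°)/2) = 0.06976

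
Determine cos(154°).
cos(154°) = -0.8988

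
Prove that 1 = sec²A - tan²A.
RHS = 1/cos²A - sin²A/cos²A = (1 - sin²A)/cos²A = cos²A/cos²A = 1 = LHS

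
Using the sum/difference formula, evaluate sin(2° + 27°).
sin(2° + 27°) = sin 2° cos 27° + cos 2° sin 27° = 0.4848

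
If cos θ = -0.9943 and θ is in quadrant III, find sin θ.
sin θ = -0.1066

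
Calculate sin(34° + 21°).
sin(34° + 21°) = sin 34° cos 21° + cos 34° sin 21° = 0.8192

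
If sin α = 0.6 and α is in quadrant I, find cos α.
cos α = 0.8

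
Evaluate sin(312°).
sin(312°) = -0.7431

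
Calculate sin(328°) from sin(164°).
sin(328°) = 2 sin 164° cos 164° = -0.5299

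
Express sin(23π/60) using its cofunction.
sin(23π/60) = cos(π/2 - 23π/60) = cos(7π/60)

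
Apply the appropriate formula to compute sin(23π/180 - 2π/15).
sin(23π/180 - 2π/15) = sin 23π/180 cos 2π/15 - cos 23π/180 sin 2π/15 = -0.01745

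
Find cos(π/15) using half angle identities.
cos(π/15) = √((1 + cos 2π/15)/2) = 0.9781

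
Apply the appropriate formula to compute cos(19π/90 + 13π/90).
cos(19π/90 + 13π/90) = cos 19π/90 cos 13π/90 - sin 19π/90 sin 13π/90 = 0.4384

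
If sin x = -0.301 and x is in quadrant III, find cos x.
cos x = -0.9536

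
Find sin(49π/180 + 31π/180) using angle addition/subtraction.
sin(49π/180 + 31π/180) = sin 49π/180 cos 31π/180 + cos 49π/180 sin 31π/180 = 0.9848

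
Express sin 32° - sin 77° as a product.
sin 32° - sin 77° = 2 cos(54.5°) sin(-22.5°)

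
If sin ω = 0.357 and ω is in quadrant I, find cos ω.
cos ω = 0.9341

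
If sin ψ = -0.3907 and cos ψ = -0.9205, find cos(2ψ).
cos(2ψ) = cos²ψ - sin²ψ = 0.6947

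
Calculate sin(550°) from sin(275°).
sin(550°) = 2 sin 275° cos 275° = -0.1736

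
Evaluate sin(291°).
sin(291°) = -0.9336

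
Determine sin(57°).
sin(57°) = 0.8387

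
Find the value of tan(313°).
tan(313°) = -1.072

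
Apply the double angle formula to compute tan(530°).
tan(530°) = 2 tan 265° / (1 - tan²265°) = -0.1763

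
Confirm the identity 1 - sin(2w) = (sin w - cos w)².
RHS = sin²w - 2 sin w cos w + cos²w = (sin²w + cos²w) - 2 sin w cos w = 1 - sin(2w) = LHS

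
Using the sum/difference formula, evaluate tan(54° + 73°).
tan(54° + 73°) = (tan 54° + tan 73°)/(1 - tan 54° tan 73°) = -1.327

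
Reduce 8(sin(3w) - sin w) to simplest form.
8(sin(3w) - sin w) = 8(2 cos(2w) sin w) (using Sum-to-product)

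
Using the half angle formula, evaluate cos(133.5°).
cos(133.5°) = -√((1 + cos 267°)/2) = -0.6884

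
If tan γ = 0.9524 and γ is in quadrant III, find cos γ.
cos γ = -0.7241 (using tan²γ + 1 = sec²γ)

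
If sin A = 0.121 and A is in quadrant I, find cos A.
cos A = 0.9927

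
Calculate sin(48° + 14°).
sin(48° + 14°) = sin 48° cos 14° + cos 48° sin 14° = 0.8829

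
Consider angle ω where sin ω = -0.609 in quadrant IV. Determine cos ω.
cos ω = √(1 - sin²ω) = 0.7932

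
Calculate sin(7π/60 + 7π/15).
sin(7π/60 + 7π/15) = sin 7π/60 cos 7π/15 + cos 7π/60 sin 7π/15 = (√6+√2)/4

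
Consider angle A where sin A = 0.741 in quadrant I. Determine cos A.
cos A = √(1 - sin²A) = 0.6715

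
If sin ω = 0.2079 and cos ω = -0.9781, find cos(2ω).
cos(2ω) = cos²ω - sin²ω = 0.9135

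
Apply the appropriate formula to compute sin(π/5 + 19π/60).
sin(π/5 + 19π/60) = sin π/5 cos 19π/60 + cos π/5 sin 19π/60 = 0.9986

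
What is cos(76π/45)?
cos(76π/45) = 0.5592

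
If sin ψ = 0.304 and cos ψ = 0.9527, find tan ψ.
tan ψ = sin ψ / cos ψ = 0.3191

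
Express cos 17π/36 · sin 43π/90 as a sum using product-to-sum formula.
cos 17π/36 sin 43π/90 = (1/2)[sin(17π/36+43π/90) - sin(17π/36-43π/90)]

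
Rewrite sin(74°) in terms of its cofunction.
sin(74°) = cos(90° - 74°) = cos(16°)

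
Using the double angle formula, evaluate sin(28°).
sin(28°) = 2 sin 14° cos 14° = 0.4695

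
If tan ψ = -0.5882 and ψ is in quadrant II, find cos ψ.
cos ψ = -0.8619 (using tan²ψ + 1 = sec²ψ)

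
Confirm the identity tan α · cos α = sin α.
LHS = (sin α/cos α) · cos α = sin α = RHS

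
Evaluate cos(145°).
cos(145°) = -0.8192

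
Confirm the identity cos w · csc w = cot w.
LHS = cos w · (1/sin w) = cos w/sin w = cot w = RHS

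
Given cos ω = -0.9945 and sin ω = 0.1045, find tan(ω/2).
tan(ω/2) = sin ω / (1 + cos ω) = 19.0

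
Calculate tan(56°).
tan(56°) = 1.483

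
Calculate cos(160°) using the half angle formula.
cos(160°) = -√((1 + cos 320°)/2) = -0.9397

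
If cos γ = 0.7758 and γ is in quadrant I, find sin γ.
sin γ = 0.631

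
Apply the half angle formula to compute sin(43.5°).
sin(43.5°) = √((1 - cos 87°)/2) = 0.6884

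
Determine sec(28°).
sec(28°) = 1.133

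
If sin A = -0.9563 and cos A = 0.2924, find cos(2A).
cos(2A) = cos²A - sin²A = -0.829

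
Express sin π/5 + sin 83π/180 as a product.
sin π/5 + sin 83π/180 = 2 sin(119π/360) cos(-47π/360)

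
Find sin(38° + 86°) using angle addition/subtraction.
sin(38° + 86°) = sin 38° cos 86° + cos 38° sin 86° = 0.829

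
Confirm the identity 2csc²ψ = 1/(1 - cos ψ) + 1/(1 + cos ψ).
RHS = [(1 + cos ψ) + (1 - cos ψ)] / [(1 - cos ψ)(1 + cos ψ)] = 2/(1 - cos²ψ) = 2/sin²ψ = 2csc²ψ = LHS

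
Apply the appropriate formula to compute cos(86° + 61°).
cos(86° + 61°) = cos 86° cos 61° - sin 86° sin 61° = -0.8387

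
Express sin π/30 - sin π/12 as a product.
sin π/30 - sin π/12 = 2 cos(7π/120) sin(-π/40)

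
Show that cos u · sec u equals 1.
LHS = cos u · (1/cos u) = 1 = RHS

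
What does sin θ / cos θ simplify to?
sin θ / cos θ = tan θ (using Quotient identity)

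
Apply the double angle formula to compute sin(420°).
sin(420°) = 2 sin 210° cos 210° = √3/2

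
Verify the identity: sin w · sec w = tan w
LHS = sin w · (1/cos w) = sin w/cos w = tan w = RHS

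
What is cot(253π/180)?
cot(253π/180) = 0.3057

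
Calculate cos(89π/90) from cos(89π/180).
cos(89π/90) = cos²89π/180 - sin²89π/180 = -0.9994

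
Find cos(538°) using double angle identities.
cos(538°) = cos²269° - sin²269° = -0.9994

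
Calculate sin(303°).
sin(303°) = -0.8387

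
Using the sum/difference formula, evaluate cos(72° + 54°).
cos(72° + 54°) = cos 72° cos 54° - sin 72° sin 54° = -0.5878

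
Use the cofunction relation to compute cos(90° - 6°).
cos(90° - 6°) = sin(6°) = 0.1045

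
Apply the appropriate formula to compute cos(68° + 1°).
cos(68° + 1°) = cos 68° cos 1° - sin 68° sin 1° = 0.3584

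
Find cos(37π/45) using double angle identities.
cos(37π/45) = 2cos²37π/90 - 1 = -0.848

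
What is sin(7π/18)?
sin(7π/18) = 0.9397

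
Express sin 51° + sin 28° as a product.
sin 51° + sin 28° = 2 sin(39.5°) cos(11.5°)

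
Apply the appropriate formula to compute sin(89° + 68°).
sin(89° + 68°) = sin 89° cos 68° + cos 89° sin 68° = 0.3907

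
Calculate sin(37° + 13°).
sin(37° + 13°) = sin 37° cos 13° + cos 37° sin 13° = 0.766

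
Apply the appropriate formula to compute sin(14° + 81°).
sin(14° + 81°) = sin 14° cos 81° + cos 14° sin 81° = 0.9962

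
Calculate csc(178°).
csc(178°) = 28.65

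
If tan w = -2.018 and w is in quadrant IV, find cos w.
cos w = 0.444 (using tan²w + 1 = sec²w)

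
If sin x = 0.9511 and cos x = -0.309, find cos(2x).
cos(2x) = cos²x - sin²x = -0.8091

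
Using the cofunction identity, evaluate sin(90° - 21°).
sin(90° - 21°) = cos(21°) = 0.9336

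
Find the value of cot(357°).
cot(357°) = -19.08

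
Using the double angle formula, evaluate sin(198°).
sin(198°) = 2 sin 99° cos 99° = -0.309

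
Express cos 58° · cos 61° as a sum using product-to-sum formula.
cos 58° cos 61° = (1/2)[cos(58°-61°) + cos(58°+61°)]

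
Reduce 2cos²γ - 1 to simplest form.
2cos²γ - 1 = cos(2γ) (using Double angle)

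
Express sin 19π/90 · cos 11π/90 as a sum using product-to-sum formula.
sin 19π/90 cos 11π/90 = (1/2)[sin(19π/90+11π/90) + sin(19π/90-11π/90)]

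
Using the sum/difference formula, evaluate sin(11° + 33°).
sin(11° + 33°) = sin 11° cos 33° + cos 11° sin 33° = 0.6947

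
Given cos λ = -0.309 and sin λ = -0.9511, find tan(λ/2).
tan(λ/2) = sin λ / (1 + cos λ) = -1.376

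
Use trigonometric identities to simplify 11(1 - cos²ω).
11(1 - cos²ω) = 11(sin²ω) (using Pythagorean identity)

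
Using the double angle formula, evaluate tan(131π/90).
tan(131π/90) = 2 tan 131π/180 / (1 - tan²131π/180) = 7.115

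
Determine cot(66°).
cot(66°) = 0.4452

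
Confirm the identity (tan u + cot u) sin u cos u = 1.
LHS = (sin u/cos u + cos u/sin u) sin u cos u = ((sin²u + cos²u)/(sin u cos u)) · sin u cos u = sin²u + cos²u = 1 = RHS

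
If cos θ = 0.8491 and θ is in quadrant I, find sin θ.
sin θ = 0.5282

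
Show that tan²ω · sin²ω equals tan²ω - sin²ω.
RHS = sin²ω/cos²ω - sin²ω = sin²ω(1/cos²ω - 1) = sin²ω · (1 - cos²ω)/cos²ω = sin²ω · sin²ω/cos²ω = sin²ω · tan²ω = LHS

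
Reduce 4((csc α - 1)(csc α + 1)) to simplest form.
4((csc α - 1)(csc α + 1)) = 4(cot²α) (using Diff. of squares)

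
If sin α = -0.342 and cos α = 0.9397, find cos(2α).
cos(2α) = cos²α - sin²α = 0.7661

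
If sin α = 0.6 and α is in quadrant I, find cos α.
cos α = 0.8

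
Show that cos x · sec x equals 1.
LHS = cos x · (1/cos x) = 1 = RHS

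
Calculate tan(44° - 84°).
tan(44° - 84°) = (tan 44° - tan 84°)/(1 + tan 44° tan 84°) = -0.8391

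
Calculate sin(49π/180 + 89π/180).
sin(49π/180 + 89π/180) = sin 49π/180 cos 89π/180 + cos 49π/180 sin 89π/180 = 0.6691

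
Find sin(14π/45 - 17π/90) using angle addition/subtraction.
sin(14π/45 - 17π/90) = sin 14π/45 cos 17π/90 - cos 14π/45 sin 17π/90 = 0.3746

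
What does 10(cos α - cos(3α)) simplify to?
10(cos α - cos(3α)) = 10(2 sin(2α) sin α) (using Sum-to-product)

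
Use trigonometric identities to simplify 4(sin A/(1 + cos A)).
4(sin A/(1 + cos A)) = 4(tan(A/2)) (using Half angle)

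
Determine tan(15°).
tan(15°) = 2-√3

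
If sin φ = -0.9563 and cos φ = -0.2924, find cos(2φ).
cos(2φ) = cos²φ - sin²φ = -0.829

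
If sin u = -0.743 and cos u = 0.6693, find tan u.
tan u = sin u / cos u = -1.11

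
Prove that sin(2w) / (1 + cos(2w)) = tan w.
LHS = 2 sin w cos w / (2cos²w) = sin w/cos w = tan w = RHS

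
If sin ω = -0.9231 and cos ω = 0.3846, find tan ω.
tan ω = sin ω / cos ω = -2.4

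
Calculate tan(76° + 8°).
tan(76° + 8°) = (tan 76° + tan 8°)/(1 - tan 76° tan 8°) = 9.514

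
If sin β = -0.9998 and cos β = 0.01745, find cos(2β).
cos(2β) = cos²β - sin²β = -0.9993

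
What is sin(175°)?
sin(175°) = 0.08716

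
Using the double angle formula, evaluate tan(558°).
tan(558°) = 2 tan 279° / (1 - tan²279°) = 0.3249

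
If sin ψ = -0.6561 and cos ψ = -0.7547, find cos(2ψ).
cos(2ψ) = cos²ψ - sin²ψ = 0.1391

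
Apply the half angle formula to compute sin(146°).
sin(146°) = √((1 - cos 292°)/2) = 0.5592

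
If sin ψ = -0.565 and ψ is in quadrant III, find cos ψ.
cos ψ = -0.8251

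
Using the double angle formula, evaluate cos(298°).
cos(298°) = cos²149° - sin²149° = 0.4695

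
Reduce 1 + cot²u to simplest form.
1 + cot²u = csc²u (using Pythagorean identity)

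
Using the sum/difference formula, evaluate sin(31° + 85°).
sin(31° + 85°) = sin 31° cos 85° + cos 31° sin 85° = 0.8988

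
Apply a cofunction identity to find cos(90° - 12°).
cos(90° - 12°) = sin(12°) = 0.2079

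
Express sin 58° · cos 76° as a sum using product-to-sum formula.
sin 58° cos 76° = (1/2)[sin(58°+76°) + sin(58°-76°)]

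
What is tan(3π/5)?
tan(3π/5) = -3.078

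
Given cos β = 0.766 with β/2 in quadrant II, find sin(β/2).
sin(β/2) = ±√((1 - cos β)/2); positive since β/2 ∈ QII, so sin(β/2) = 0.3421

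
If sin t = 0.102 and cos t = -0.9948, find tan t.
tan t = sin t / cos t = -0.1025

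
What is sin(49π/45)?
sin(49π/45) = -0.2756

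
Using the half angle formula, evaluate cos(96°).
cos(96°) = -√((1 + cos 192°)/2) = -0.1045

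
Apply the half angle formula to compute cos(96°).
cos(96°) = -√((1 + cos 192°)/2) = -0.1045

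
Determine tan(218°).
tan(218°) = 0.7813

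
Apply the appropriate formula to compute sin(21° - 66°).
sin(21° - 66°) = sin 21° cos 66° - cos 21° sin 66° = -√2/2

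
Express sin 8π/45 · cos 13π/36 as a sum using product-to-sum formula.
sin 8π/45 cos 13π/36 = (1/2)[sin(8π/45+13π/36) + sin(8π/45-13π/36)]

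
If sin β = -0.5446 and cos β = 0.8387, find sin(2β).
sin(2β) = 2 sin β cos β = -0.9135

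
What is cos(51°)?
cos(51°) = 0.6293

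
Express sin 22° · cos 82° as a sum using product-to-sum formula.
sin 22° cos 82° = (1/2)[sin(22°+82°) + sin(22°-82°)]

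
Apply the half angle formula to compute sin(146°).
sin(146°) = √((1 - cos 292°)/2) = 0.5592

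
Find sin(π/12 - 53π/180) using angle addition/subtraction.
sin(π/12 - 53π/180) = sin π/12 cos 53π/180 - cos π/12 sin 53π/180 = -0.6157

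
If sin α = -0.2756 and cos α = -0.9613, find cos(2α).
cos(2α) = cos²α - sin²α = 0.8481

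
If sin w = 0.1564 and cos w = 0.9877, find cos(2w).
cos(2w) = cos²w - sin²w = 0.9511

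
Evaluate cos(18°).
cos(18°) = 0.9511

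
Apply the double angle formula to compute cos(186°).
cos(186°) = cos²93° - sin²93° = -0.9945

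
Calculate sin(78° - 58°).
sin(78° - 58°) = sin 78° cos 58° - cos 78° sin 58° = 0.342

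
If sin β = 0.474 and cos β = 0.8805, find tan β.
tan β = sin β / cos β = 0.5383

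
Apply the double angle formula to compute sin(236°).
sin(236°) = 2 sin 118° cos 118° = -0.829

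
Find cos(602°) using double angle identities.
cos(602°) = cos²301° - sin²301° = -0.4695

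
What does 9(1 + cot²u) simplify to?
9(1 + cot²u) = 9(csc²u) (using Pythagorean identity)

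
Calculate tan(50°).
tan(50°) = 1.192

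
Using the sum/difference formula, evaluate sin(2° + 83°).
sin(2° + 83°) = sin 2° cos 83° + cos 2° sin 83° = 0.9962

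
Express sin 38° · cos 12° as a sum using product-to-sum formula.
sin 38° cos 12° = (1/2)[sin(38°+12°) + sin(38°-12°)]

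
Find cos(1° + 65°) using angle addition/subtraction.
cos(1° + 65°) = cos 1° cos 65° - sin 1° sin 65° = 0.4067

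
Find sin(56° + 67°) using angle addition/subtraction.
sin(56° + 67°) = sin 56° cos 67° + cos 56° sin 67° = 0.8387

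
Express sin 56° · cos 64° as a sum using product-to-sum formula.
sin 56° cos 64° = (1/2)[sin(56°+64°) + sin(56°-64°)]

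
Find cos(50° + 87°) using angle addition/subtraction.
cos(50° + 87°) = cos 50° cos 87° - sin 50° sin 87° = -0.7314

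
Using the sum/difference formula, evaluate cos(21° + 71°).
cos(21° + 71°) = cos 21° cos 71° - sin 21° sin 71° = -0.0349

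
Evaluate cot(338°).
cot(338°) = -2.475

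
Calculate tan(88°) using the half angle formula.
tan(88°) = sin 176° / (1 + cos 176°) = 28.64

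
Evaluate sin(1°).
sin(1°) = 0.01745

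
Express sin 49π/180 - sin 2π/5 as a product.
sin 49π/180 - sin 2π/5 = 2 cos(121π/360) sin(-23π/360)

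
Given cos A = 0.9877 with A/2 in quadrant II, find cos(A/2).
cos(A/2) = ±√((1 + cos A)/2); negative since A/2 ∈ QII, so cos(A/2) = -0.9969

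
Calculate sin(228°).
sin(228°) = -0.7431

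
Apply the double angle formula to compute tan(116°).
tan(116°) = 2 tan 58° / (1 - tan²58°) = -2.05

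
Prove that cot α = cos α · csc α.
RHS = cos α · (1/sin α) = cos α/sin α = cot α = LHS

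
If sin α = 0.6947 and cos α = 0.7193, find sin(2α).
sin(2α) = 2 sin α cos α = 0.9994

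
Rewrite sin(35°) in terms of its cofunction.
sin(35°) = cos(90° - 35°) = cos(55°)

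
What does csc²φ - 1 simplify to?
csc²φ - 1 = cot²φ (using Pythagorean identity)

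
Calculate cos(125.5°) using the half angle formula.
cos(125.5°) = -√((1 + cos 251°)/2) = -0.5807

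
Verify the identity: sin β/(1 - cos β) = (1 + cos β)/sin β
LHS = sin β(1 + cos β) / ((1 - cos β)(1 + cos β)) = sin β(1 + cos β) / (1 - cos²β) = sin β(1 + cos β) / sin²β = (1 + cos β)/sin β = RHS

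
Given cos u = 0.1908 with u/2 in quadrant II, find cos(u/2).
cos(u/2) = ±√((1 + cos u)/2); negative since u/2 ∈ QII, so cos(u/2) = -0.7716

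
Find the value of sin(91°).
sin(91°) = 0.9998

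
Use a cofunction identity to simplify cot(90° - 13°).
cot(90° - 13°) = tan(13°)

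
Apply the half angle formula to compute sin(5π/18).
sin(5π/18) = √((1 - cos 5π/9)/2) = 0.766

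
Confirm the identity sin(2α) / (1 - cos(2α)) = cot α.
LHS = 2 sin α cos α / (2sin²α) = cos α/sin α = cot α = RHS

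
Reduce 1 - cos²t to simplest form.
1 - cos²t = sin²t (using Pythagorean identity)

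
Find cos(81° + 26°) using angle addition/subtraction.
cos(81° + 26°) = cos 81° cos 26° - sin 81° sin 26° = -0.2924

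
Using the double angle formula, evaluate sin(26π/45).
sin(26π/45) = 2 sin 13π/45 cos 13π/45 = 0.9703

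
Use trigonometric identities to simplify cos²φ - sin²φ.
cos²φ - sin²φ = cos(2φ) (using Double angle)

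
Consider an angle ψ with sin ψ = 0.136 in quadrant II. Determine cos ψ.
cos ψ = ±√(1 - sin²ψ) = -0.9907 (negative in QII)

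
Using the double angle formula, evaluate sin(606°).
sin(606°) = 2 sin 303° cos 303° = -0.9135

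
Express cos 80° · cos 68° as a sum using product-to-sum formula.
cos 80° cos 68° = (1/2)[cos(80°-68°) + cos(80°+68°)]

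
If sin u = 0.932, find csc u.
csc u = 1/sin u = 1.073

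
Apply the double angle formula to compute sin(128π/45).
sin(128π/45) = 2 sin 64π/45 cos 64π/45 = 0.4695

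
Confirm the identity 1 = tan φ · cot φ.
RHS = (sin φ/cos φ) · (cos φ/sin φ) = 1 = LHS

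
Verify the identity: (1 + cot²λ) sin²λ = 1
LHS = csc²λ · sin²λ = (1/sin²λ) · sin²λ = 1 = RHS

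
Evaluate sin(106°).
sin(106°) = 0.9613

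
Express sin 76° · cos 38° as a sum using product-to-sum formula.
sin 76° cos 38° = (1/2)[sin(76°+38°) + sin(76°-38°)]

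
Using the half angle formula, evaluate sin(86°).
sin(86°) = √((1 - cos 172°)/2) = 0.9976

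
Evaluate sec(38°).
sec(38°) = 1.269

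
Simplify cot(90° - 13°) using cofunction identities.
cot(90° - 13°) = tan(13°)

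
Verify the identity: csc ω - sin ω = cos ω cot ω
LHS = 1/sin ω - sin ω = (1 - sin²ω)/sin ω = cos²ω/sin ω = cos ω · (cos ω/sin ω) = cos ω cot ω = RHS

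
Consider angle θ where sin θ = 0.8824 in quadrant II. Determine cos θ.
cos θ = ±√(1 - sin²θ) = -0.4705 (negative in QII)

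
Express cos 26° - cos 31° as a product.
cos 26° - cos 31° = -2 sin(28.5°) sin(-2.5°)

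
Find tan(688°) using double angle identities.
tan(688°) = 2 tan 344° / (1 - tan²344°) = -0.6249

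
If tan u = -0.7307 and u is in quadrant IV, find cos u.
cos u = 0.8074 (using tan²u + 1 = sec²u)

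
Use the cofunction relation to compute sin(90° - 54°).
sin(90° - 54°) = cos(54°) = 0.5878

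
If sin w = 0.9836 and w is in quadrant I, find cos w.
cos w = 0.1804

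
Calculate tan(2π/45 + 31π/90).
tan(2π/45 + 31π/90) = (tan 2π/45 + tan 31π/90)/(1 - tan 2π/45 tan 31π/90) = 2.747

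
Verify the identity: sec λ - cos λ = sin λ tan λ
LHS = 1/cos λ - cos λ = (1 - cos²λ)/cos λ = sin²λ/cos λ = sin λ · (sin λ/cos λ) = sin λ tan λ = RHS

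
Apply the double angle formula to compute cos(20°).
cos(20°) = 1 - 2sin²10° = 0.9397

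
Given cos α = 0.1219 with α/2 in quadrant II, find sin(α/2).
sin(α/2) = ±√((1 - cos α)/2); positive since α/2 ∈ QII, so sin(α/2) = 0.6626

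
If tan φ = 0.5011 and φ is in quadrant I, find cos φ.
cos φ = 0.894 (using tan²φ + 1 = sec²φ)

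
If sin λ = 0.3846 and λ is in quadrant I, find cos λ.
cos λ = 0.9231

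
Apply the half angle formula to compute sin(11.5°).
sin(11.5°) = √((1 - cos 23°)/2) = 0.1994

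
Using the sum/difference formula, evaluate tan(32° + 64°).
tan(32° + 64°) = (tan 32° + tan 64°)/(1 - tan 32° tan 64°) = -9.514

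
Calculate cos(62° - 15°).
cos(62° - 15°) = cos 62° cos 15° + sin 62° sin 15° = 0.682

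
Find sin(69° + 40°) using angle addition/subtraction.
sin(69° + 40°) = sin 69° cos 40° + cos 69° sin 40° = 0.9455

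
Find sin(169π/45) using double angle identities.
sin(169π/45) = 2 sin 169π/90 cos 169π/90 = -0.6947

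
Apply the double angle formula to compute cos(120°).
cos(120°) = cos²60° - sin²60° = -1/2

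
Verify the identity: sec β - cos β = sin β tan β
LHS = 1/cos β - cos β = (1 - cos²β)/cos β = sin²β/cos β = sin β · (sin β/cos β) = sin β tan β = RHS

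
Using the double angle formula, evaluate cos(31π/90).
cos(31π/90) = cos²31π/180 - sin²31π/180 = 0.4695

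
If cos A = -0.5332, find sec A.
sec A = 1/cos A = -1.875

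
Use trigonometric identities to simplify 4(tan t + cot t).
4(tan t + cot t) = 4(sec t csc t) (using Quotient identities)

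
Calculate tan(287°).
tan(287°) = -3.271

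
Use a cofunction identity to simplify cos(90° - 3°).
cos(90° - 3°) = sin(3°)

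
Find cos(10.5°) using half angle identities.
cos(10.5°) = √((1 + cos 21°)/2) = 0.9833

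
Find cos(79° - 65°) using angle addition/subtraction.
cos(79° - 65°) = cos 79° cos 65° + sin 79° sin 65° = 0.9703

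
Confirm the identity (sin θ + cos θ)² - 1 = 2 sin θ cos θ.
LHS = sin²θ + 2 sin θ cos θ + cos²θ - 1 = (sin²θ + cos²θ) + 2 sin θ cos θ - 1 = 1 + 2 sin θ cos θ - 1 = 2 sin θ cos θ = RHS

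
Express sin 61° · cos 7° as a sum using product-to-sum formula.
sin 61° cos 7° = (1/2)[sin(61°+7°) + sin(61°-7°)]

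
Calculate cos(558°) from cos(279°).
cos(558°) = cos²279° - sin²279° = -0.9511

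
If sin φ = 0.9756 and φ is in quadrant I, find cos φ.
cos φ = 0.2196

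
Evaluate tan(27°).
tan(27°) = 0.5095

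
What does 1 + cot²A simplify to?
1 + cot²A = csc²A (using Pythagorean identity)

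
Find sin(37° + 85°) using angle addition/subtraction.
sin(37° + 85°) = sin 37° cos 85° + cos 37° sin 85° = 0.848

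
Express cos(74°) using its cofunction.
cos(74°) = sin(90° - 74°) = sin(16°)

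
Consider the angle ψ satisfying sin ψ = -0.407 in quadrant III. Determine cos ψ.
cos ψ = ±√(1 - sin²ψ) = -0.9134 (negative in QIII)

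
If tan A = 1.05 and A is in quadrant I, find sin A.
sin A = 0.7241 (using tan²A + 1 = sec²A)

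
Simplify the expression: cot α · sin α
cot α · sin α = cos α (using Quotient identity)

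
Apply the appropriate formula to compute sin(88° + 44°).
sin(88° + 44°) = sin 88° cos 44° + cos 88° sin 44° = 0.7431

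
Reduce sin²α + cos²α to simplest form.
sin²α + cos²α = 1 (using Pythagorean identity)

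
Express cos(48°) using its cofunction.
cos(48°) = sin(90° - 48°) = sin(42°)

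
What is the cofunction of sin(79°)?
sin(79°) = cos(90° - 79°) = cos(11°)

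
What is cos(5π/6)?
cos(5π/6) = -√3/2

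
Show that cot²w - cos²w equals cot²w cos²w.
LHS = cos²w/sin²w - cos²w = cos²w(1/sin²w - 1) = cos²w · (1 - sin²w)/sin²w = cos²w · cos²w/sin²w = cos²w · cot²w = RHS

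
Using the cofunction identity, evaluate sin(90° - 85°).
sin(90° - 85°) = cos(85°) = 0.08716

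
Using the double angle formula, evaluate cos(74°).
cos(74°) = cos²37° - sin²37° = 0.2756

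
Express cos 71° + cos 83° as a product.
cos 71° + cos 83° = 2 cos(77°) cos(-6°)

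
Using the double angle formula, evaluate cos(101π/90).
cos(101π/90) = cos²101π/180 - sin²101π/180 = -0.9272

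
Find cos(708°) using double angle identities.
cos(708°) = cos²354° - sin²354° = 0.9781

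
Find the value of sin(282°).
sin(282°) = -0.9781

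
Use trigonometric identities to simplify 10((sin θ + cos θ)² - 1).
10((sin θ + cos θ)² - 1) = 10(sin(2θ)) (using Pythagorean + double angle)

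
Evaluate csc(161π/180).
csc(161π/180) = 3.072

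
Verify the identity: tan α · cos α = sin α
LHS = (sin α/cos α) · cos α = sin α = RHS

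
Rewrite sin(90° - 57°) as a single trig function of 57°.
sin(90° - 57°) = cos(57°)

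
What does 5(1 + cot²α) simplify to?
5(1 + cot²α) = 5(csc²α) (using Pythagorean identity)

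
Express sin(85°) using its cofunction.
sin(85°) = cos(90° - 85°) = cos(5°)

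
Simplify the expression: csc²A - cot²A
csc²A - cot²A = 1 (using Pythagorean identity)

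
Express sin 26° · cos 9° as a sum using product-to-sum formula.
sin 26° cos 9° = (1/2)[sin(26°+9°) + sin(26°-9°)]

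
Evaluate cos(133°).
cos(133°) = -0.682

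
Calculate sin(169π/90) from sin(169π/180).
sin(169π/90) = 2 sin 169π/180 cos 169π/180 = -0.3746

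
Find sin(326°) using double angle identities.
sin(326°) = 2 sin 163° cos 163° = -0.5592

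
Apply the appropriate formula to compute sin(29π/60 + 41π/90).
sin(29π/60 + 41π/90) = sin 29π/60 cos 41π/90 + cos 29π/60 sin 41π/90 = 0.1908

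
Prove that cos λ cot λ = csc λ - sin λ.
RHS = 1/sin λ - sin λ = (1 - sin²λ)/sin λ = cos²λ/sin λ = cos λ · (cos λ/sin λ) = cos λ cot λ = LHS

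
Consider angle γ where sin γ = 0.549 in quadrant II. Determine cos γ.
cos γ = ±√(1 - sin²γ) = -0.8358 (negative in QII)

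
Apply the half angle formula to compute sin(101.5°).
sin(101.5°) = √((1 - cos 203°)/2) = 0.9799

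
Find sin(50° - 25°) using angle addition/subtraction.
sin(50° - 25°) = sin 50° cos 25° - cos 50° sin 25° = 0.4226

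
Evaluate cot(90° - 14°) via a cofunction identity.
cot(90° - 14°) = tan(14°) = 0.2493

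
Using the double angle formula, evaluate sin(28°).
sin(28°) = 2 sin 14° cos 14° = 0.4695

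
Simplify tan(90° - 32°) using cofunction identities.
tan(90° - 32°) = cot(32°)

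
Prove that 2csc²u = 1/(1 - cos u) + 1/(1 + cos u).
RHS = [(1 + cos u) + (1 - cos u)] / [(1 - cos u)(1 + cos u)] = 2/(1 - cos²u) = 2/sin²u = 2csc²u = LHS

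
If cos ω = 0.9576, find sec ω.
sec ω = 1/cos ω = 1.044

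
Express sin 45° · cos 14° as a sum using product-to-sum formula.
sin 45° cos 14° = (1/2)[sin(45°+14°) + sin(45°-14°)]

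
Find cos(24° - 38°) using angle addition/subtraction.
cos(24° - 38°) = cos 24° cos 38° + sin 24° sin 38° = 0.9703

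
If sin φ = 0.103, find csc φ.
csc φ = 1/sin φ = 9.709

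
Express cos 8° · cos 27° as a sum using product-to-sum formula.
cos 8° cos 27° = (1/2)[cos(8°-27°) + cos(8°+27°)]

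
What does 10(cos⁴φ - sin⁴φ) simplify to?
10(cos⁴φ - sin⁴φ) = 10(cos(2φ)) (using Factoring + double angle)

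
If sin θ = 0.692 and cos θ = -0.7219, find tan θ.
tan θ = sin θ / cos θ = -0.9586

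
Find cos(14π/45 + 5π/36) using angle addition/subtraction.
cos(14π/45 + 5π/36) = cos 14π/45 cos 5π/36 - sin 14π/45 sin 5π/36 = 0.1564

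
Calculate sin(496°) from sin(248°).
sin(496°) = 2 sin 248° cos 248° = 0.6947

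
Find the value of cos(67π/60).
cos(67π/60) = -0.9336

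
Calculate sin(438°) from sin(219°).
sin(438°) = 2 sin 219° cos 219° = 0.9781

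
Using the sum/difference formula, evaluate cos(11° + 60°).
cos(11° + 60°) = cos 11° cos 60° - sin 11° sin 60° = 0.3256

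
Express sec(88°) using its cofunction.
sec(88°) = csc(90° - 88°) = csc(2°)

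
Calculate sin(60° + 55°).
sin(60° + 55°) = sin 60° cos 55° + cos 60° sin 55° = 0.9063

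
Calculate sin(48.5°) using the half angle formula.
sin(48.5°) = √((1 - cos 97°)/2) = 0.749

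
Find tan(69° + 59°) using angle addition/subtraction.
tan(69° + 59°) = (tan 69° + tan 59°)/(1 - tan 69° tan 59°) = -1.28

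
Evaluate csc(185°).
csc(185°) = -11.47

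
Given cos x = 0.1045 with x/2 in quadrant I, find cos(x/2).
cos(x/2) = ±√((1 + cos x)/2); positive since x/2 ∈ QI, so cos(x/2) = 0.7431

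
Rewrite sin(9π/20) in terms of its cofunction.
sin(9π/20) = cos(π/2 - 9π/20) = cos(π/20)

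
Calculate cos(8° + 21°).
cos(8° + 21°) = cos 8° cos 21° - sin 8° sin 21° = 0.8746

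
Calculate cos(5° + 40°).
cos(5° + 40°) = cos 5° cos 40° - sin 5° sin 40° = √2/2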